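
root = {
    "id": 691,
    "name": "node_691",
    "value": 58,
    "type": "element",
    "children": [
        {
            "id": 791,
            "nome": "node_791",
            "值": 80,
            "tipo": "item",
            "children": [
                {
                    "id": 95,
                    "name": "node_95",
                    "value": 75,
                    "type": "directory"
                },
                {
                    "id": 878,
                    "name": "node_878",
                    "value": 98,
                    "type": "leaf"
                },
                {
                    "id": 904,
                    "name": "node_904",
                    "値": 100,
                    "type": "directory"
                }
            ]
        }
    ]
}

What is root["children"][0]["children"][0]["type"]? "directory"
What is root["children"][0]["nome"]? "node_791"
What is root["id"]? 691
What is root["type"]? "element"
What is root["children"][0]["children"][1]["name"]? "node_878"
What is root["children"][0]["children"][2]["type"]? "directory"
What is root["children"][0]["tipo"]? "item"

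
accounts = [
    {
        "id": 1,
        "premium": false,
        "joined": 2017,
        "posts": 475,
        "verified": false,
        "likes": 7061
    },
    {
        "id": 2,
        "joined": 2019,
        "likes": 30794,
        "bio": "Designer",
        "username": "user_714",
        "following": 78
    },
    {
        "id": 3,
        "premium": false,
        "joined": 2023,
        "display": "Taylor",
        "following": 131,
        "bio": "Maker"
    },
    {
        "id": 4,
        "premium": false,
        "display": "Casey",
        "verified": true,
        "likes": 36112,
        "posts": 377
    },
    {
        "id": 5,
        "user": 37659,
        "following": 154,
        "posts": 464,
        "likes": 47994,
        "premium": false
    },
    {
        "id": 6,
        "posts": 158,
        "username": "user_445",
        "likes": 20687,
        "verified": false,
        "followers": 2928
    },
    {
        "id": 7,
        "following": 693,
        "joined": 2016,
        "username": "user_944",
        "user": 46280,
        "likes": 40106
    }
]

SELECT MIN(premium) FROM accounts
False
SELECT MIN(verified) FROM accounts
False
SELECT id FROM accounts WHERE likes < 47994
[1, 2, 4, 6, 7]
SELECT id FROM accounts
[1, 2, 3, 4, 5, 6, 7]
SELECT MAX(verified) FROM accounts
True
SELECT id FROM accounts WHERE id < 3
[1, 2]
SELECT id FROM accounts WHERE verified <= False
[1, 6]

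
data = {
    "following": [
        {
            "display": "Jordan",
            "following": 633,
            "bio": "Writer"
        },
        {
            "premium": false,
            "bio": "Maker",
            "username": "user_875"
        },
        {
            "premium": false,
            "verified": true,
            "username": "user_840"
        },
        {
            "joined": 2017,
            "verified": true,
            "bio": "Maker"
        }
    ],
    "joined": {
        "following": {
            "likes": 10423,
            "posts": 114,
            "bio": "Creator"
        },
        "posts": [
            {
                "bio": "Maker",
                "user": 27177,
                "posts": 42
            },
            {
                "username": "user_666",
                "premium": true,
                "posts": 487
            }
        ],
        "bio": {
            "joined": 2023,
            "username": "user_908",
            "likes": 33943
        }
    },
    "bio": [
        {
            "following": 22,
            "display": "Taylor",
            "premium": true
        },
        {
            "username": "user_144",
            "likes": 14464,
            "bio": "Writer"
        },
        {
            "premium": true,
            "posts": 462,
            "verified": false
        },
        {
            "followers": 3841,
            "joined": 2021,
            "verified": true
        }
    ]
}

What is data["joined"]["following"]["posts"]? 114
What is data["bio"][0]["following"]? 22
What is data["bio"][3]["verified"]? True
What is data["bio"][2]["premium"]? True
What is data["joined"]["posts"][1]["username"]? "user_666"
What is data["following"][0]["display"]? "Jordan"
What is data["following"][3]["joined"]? 2017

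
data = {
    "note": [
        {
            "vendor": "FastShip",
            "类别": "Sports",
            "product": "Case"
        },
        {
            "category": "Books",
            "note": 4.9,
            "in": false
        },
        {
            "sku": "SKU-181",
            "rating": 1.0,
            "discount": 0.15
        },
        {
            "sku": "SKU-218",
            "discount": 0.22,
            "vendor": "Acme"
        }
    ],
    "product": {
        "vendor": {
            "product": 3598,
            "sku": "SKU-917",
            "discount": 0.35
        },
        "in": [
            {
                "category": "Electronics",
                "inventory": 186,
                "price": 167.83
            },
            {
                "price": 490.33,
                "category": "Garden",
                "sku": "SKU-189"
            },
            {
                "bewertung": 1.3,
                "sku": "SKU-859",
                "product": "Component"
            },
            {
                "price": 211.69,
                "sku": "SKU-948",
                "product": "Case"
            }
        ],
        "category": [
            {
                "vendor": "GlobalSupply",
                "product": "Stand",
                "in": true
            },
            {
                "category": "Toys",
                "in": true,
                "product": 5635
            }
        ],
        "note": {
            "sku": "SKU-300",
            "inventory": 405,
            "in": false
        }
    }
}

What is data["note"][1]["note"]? 4.9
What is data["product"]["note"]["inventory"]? 405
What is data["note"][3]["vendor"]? "Acme"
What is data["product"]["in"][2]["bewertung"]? 1.3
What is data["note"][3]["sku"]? "SKU-218"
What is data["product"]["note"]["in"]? False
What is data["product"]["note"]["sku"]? "SKU-300"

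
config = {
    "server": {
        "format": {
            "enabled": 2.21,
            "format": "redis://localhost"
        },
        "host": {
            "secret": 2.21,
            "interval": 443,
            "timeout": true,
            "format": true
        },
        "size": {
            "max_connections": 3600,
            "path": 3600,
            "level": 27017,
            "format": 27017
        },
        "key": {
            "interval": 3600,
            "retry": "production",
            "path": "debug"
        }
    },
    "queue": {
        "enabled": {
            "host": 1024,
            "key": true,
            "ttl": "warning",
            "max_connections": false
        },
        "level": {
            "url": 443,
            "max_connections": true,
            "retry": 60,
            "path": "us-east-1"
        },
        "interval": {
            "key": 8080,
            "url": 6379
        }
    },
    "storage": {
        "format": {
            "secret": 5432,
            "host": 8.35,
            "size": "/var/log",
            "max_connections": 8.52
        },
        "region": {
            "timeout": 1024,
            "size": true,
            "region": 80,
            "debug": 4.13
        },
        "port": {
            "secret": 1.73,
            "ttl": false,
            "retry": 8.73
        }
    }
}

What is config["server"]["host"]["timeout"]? True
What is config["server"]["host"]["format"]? True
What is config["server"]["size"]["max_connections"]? 3600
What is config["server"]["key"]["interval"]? 3600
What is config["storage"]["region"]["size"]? True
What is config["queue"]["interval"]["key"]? 8080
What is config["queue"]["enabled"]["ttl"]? "warning"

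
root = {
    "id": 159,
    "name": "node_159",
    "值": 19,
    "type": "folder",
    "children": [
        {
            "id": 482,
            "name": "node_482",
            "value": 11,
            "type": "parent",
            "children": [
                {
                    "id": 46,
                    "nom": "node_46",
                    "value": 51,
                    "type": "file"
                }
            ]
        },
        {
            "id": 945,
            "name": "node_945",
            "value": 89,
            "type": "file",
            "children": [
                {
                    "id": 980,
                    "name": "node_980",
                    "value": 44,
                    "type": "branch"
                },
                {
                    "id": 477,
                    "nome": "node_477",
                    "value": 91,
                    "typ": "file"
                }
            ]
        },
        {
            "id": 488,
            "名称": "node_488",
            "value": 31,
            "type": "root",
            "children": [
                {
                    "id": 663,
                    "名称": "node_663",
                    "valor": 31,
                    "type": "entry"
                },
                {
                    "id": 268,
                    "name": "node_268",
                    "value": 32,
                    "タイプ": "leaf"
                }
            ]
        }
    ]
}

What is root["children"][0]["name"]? "node_482"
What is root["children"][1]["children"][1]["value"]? 91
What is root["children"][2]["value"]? 31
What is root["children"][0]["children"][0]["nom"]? "node_46"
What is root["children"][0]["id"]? 482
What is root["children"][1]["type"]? "file"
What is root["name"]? "node_159"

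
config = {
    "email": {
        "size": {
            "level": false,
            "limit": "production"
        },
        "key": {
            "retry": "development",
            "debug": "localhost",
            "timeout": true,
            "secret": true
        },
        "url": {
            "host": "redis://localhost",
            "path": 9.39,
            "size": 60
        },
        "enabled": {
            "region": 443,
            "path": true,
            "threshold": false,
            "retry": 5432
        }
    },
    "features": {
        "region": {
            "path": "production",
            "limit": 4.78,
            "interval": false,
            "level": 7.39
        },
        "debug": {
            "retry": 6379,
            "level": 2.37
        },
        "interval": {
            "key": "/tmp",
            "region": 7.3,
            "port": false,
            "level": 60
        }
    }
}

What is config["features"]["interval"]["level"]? 60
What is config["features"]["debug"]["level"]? 2.37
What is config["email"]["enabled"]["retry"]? 5432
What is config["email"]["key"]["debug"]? "localhost"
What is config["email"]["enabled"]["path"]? True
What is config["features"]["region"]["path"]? "production"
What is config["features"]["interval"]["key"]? "/tmp"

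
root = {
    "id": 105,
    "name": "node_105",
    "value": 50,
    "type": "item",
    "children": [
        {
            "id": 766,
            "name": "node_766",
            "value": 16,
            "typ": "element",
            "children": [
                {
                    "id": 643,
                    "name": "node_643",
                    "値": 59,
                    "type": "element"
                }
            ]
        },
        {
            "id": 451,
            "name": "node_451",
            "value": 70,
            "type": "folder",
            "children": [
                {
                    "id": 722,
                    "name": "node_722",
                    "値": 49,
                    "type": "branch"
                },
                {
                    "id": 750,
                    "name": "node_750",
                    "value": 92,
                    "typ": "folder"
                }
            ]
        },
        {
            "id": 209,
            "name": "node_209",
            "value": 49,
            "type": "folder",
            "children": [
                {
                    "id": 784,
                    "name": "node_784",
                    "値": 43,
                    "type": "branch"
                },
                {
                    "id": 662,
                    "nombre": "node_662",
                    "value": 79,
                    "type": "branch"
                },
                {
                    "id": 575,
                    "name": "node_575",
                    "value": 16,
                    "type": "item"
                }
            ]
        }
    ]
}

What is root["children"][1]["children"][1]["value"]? 92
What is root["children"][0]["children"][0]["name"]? "node_643"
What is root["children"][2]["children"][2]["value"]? 16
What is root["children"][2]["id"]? 209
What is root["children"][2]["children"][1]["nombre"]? "node_662"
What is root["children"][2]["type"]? "folder"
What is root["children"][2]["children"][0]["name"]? "node_784"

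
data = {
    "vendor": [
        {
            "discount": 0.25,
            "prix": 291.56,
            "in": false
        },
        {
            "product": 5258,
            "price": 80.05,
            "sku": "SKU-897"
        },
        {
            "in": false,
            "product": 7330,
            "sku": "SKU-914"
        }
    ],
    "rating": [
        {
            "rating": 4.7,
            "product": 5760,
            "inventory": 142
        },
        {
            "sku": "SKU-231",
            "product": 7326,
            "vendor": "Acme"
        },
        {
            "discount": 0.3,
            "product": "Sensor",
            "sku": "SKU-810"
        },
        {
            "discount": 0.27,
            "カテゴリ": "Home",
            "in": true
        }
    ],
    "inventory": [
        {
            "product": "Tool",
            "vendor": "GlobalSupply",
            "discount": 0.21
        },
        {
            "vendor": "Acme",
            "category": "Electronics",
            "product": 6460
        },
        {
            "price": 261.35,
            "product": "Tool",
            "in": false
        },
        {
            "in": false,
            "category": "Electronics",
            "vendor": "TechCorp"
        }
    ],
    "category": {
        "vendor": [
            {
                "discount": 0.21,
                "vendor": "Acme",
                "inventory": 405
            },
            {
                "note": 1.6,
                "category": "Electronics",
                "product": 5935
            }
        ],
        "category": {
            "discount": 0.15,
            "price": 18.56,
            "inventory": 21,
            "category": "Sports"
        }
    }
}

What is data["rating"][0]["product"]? 5760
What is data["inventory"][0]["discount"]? 0.21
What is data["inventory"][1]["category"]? "Electronics"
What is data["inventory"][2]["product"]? "Tool"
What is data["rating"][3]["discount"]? 0.27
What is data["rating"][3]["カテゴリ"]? "Home"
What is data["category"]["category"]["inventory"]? 21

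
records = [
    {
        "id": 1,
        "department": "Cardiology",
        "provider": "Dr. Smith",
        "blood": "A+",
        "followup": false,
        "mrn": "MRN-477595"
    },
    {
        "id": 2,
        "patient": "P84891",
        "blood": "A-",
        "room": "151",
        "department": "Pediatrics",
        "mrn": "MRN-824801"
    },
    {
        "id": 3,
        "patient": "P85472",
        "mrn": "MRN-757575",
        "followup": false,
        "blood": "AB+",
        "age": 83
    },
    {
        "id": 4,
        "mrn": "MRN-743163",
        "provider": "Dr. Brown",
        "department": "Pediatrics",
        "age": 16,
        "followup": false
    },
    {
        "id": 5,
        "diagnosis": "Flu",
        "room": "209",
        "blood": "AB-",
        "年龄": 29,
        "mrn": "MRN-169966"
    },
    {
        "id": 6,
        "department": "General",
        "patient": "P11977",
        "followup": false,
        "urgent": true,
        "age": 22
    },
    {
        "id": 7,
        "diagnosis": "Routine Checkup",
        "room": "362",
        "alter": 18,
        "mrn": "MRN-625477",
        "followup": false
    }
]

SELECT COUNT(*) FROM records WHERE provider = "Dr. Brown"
1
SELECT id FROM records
[1, 2, 3, 4, 5, 6, 7]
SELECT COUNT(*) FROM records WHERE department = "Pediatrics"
2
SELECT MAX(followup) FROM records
False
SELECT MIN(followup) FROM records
False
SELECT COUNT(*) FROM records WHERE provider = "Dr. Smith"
1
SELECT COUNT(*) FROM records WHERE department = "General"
1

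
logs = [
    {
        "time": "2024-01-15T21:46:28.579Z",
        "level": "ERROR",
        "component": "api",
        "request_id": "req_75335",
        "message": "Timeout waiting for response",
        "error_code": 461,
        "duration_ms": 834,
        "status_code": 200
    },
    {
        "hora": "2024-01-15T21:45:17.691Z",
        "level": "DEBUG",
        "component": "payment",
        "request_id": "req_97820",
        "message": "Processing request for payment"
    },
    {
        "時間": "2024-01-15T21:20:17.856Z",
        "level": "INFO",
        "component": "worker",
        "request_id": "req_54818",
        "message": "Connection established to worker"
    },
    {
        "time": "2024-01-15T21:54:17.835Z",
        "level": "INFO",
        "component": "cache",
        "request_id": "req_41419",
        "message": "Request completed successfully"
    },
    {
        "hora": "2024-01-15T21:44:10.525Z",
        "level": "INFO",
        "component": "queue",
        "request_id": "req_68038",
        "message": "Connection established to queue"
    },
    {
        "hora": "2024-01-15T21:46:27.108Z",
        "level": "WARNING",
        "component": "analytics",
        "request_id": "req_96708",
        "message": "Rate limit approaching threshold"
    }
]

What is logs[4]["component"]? "queue"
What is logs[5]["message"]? "Rate limit approaching threshold"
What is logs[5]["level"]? "WARNING"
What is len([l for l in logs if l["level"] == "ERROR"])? 1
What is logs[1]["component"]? "payment"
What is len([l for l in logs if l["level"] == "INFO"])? 3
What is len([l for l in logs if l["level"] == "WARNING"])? 1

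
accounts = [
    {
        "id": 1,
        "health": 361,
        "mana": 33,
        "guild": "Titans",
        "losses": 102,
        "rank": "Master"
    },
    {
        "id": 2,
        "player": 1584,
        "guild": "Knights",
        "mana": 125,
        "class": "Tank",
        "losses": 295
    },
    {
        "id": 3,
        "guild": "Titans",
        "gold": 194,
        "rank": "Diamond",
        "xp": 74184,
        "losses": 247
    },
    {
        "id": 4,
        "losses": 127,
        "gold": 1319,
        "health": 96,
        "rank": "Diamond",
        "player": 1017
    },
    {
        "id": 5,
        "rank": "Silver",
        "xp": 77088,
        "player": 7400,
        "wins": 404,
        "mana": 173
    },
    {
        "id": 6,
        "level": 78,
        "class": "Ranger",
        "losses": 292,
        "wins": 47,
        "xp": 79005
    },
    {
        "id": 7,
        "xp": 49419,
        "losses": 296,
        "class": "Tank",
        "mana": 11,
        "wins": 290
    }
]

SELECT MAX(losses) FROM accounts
296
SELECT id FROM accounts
[1, 2, 3, 4, 5, 6, 7]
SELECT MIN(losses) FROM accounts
102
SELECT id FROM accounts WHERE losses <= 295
[1, 2, 3, 4, 6]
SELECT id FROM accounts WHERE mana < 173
[1, 2, 7]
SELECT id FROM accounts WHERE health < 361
[4]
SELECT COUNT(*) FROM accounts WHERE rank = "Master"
1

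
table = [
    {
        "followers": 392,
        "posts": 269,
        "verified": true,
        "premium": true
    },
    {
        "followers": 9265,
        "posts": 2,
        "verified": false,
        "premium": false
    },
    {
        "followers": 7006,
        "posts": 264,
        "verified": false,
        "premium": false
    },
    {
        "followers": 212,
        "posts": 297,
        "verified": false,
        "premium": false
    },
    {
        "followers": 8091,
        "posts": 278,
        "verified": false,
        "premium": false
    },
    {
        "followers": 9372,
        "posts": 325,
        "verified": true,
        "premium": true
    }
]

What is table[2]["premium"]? False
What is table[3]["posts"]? 297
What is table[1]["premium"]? False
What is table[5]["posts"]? 325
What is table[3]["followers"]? 212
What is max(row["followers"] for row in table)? 9372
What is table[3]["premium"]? False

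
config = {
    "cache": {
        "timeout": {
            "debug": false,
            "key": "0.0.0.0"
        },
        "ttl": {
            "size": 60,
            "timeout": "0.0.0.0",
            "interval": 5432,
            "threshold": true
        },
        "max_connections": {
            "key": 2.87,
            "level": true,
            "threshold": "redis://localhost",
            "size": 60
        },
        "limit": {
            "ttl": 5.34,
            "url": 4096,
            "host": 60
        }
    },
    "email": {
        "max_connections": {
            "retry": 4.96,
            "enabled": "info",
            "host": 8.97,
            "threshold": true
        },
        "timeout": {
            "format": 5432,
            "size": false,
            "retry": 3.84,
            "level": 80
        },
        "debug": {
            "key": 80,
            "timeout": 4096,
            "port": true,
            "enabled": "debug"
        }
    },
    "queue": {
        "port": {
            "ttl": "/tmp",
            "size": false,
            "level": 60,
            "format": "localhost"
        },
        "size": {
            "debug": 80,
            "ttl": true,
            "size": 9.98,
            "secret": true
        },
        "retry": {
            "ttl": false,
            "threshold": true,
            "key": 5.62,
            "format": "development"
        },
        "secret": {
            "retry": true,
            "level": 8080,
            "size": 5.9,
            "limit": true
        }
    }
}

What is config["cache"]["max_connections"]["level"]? True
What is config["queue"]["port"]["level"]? 60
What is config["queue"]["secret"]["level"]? 8080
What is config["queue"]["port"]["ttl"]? "/tmp"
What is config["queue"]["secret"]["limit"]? True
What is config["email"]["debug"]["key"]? 80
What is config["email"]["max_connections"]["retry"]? 4.96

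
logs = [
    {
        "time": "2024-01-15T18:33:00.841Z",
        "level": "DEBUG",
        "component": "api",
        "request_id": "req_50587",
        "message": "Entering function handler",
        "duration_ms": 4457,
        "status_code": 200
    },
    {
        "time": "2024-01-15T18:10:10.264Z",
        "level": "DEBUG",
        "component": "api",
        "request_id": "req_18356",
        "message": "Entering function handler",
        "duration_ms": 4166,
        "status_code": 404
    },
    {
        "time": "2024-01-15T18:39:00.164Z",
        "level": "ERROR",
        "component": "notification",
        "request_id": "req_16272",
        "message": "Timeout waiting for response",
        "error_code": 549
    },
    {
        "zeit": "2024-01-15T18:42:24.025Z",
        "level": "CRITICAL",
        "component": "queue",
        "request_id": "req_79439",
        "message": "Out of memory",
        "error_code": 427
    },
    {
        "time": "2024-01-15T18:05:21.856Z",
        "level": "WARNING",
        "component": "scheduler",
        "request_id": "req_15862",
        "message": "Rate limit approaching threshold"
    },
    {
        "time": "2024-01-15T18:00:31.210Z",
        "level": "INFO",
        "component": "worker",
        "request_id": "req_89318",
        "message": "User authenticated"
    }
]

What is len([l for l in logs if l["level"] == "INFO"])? 1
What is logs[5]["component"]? "worker"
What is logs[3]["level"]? "CRITICAL"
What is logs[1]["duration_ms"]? 4166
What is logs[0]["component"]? "api"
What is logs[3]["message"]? "Out of memory"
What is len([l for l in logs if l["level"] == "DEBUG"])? 2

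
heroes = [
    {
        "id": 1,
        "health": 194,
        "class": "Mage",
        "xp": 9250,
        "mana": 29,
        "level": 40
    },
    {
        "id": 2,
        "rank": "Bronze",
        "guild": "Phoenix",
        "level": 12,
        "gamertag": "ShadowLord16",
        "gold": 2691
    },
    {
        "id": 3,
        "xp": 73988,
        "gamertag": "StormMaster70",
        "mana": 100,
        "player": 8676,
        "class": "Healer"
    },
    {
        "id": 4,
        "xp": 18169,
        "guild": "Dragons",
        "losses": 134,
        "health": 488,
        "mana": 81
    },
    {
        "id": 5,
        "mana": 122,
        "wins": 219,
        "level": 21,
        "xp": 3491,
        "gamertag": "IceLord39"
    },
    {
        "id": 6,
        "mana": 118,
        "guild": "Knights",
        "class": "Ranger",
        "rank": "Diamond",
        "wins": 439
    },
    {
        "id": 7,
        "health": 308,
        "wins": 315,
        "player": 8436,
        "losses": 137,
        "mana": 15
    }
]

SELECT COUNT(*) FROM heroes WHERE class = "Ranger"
1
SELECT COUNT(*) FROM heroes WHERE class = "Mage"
1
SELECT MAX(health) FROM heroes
488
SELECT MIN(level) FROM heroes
12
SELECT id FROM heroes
[1, 2, 3, 4, 5, 6, 7]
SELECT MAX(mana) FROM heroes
122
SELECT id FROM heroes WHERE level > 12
[1, 5]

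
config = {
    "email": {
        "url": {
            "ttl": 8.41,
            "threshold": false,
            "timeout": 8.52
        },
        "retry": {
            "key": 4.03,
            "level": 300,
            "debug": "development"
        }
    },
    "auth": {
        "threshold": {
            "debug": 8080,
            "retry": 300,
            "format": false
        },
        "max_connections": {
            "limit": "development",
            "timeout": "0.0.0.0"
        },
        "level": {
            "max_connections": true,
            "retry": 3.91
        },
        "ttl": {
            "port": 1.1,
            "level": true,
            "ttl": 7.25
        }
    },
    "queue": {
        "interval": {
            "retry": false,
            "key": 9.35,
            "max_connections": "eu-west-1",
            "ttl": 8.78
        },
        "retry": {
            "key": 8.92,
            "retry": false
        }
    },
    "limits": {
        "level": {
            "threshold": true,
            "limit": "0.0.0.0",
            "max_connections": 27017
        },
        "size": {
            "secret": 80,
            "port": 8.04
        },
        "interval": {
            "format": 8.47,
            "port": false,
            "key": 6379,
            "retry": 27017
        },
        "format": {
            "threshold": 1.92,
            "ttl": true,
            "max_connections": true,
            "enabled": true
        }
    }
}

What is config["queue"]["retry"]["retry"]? False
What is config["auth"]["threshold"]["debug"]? 8080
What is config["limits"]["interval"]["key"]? 6379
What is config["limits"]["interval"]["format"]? 8.47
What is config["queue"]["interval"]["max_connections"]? "eu-west-1"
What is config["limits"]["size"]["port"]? 8.04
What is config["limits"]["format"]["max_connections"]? True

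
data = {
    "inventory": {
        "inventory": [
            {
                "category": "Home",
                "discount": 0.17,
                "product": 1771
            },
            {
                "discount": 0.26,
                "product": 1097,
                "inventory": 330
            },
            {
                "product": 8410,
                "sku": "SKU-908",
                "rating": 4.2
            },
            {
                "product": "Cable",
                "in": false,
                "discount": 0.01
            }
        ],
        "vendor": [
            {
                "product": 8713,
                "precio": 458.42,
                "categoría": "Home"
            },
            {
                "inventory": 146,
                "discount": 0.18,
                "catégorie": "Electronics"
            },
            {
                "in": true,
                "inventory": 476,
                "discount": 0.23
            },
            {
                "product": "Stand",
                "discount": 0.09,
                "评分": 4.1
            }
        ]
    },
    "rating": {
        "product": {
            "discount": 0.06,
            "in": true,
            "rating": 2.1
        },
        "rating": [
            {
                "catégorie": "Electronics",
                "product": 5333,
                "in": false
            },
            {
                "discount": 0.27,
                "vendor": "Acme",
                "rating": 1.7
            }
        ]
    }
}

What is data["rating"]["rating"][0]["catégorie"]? "Electronics"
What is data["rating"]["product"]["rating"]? 2.1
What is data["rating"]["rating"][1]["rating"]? 1.7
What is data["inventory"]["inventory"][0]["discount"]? 0.17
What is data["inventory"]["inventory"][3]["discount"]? 0.01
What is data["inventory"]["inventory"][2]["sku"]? "SKU-908"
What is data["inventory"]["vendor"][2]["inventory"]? 476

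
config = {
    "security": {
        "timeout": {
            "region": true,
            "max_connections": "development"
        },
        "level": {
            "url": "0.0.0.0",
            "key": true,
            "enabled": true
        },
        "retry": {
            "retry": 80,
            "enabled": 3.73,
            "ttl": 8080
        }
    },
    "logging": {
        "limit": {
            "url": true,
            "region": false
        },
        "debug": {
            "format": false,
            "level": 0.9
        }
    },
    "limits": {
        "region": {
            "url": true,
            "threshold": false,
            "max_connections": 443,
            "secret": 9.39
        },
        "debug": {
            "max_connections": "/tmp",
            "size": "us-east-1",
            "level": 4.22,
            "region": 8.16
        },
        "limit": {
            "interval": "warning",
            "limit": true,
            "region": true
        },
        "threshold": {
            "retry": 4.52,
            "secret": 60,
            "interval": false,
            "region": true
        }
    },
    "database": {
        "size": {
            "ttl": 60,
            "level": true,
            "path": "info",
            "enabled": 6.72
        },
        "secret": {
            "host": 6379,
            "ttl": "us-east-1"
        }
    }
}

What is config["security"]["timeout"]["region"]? True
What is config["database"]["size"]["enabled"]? 6.72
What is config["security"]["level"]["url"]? "0.0.0.0"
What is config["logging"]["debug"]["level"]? 0.9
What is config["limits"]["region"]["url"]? True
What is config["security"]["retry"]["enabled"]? 3.73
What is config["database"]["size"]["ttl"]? 60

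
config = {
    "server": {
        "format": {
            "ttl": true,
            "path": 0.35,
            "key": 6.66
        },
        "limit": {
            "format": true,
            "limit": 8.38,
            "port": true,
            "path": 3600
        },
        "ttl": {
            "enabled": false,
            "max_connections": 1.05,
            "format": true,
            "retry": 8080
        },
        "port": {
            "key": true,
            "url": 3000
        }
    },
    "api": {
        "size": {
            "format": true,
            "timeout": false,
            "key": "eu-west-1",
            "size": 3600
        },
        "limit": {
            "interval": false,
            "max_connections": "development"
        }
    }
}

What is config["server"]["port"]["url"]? 3000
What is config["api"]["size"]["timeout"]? False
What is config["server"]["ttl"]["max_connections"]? 1.05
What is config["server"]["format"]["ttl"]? True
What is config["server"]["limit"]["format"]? True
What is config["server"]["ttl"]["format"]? True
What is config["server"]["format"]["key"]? 6.66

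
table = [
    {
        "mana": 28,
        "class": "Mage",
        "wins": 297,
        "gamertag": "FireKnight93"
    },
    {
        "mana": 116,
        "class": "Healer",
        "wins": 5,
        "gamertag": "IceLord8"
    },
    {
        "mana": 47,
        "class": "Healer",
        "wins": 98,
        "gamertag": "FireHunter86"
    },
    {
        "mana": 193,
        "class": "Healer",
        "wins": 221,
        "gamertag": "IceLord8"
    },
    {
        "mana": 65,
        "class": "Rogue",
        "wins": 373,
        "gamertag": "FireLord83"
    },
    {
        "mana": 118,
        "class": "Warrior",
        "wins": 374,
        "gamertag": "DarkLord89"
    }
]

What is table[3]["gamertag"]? "IceLord8"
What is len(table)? 6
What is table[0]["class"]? "Mage"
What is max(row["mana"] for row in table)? 193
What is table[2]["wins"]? 98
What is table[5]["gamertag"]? "DarkLord89"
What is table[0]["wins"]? 297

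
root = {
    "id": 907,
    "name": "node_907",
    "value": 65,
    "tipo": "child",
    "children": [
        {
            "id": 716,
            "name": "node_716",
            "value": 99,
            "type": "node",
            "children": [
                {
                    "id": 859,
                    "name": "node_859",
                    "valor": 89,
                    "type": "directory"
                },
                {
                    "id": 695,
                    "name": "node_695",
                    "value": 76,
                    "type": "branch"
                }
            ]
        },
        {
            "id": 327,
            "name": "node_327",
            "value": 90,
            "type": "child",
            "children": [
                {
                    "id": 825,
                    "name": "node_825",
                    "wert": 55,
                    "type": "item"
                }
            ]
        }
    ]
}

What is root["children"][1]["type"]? "child"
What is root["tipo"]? "child"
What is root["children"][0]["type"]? "node"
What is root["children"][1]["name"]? "node_327"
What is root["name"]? "node_907"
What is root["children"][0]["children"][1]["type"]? "branch"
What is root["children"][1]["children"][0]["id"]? 825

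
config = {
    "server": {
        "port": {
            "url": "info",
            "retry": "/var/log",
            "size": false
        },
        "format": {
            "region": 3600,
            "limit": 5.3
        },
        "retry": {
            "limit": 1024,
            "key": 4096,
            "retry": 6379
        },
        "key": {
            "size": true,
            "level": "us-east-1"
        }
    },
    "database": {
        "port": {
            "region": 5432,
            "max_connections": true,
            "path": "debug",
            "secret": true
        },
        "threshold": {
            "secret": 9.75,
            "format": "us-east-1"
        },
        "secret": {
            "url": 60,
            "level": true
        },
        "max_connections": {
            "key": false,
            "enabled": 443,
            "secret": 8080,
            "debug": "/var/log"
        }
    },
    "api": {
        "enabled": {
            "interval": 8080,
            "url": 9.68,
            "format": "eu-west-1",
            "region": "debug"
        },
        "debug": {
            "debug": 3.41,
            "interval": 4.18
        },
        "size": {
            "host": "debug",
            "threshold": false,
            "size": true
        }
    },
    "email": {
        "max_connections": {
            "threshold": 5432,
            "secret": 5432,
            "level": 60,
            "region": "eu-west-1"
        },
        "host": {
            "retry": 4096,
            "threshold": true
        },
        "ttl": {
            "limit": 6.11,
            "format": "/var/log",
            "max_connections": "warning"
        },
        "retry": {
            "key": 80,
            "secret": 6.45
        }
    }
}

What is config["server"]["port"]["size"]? False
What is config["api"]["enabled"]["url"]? 9.68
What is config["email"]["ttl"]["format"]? "/var/log"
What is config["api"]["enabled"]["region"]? "debug"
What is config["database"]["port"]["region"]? 5432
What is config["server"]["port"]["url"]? "info"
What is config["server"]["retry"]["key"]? 4096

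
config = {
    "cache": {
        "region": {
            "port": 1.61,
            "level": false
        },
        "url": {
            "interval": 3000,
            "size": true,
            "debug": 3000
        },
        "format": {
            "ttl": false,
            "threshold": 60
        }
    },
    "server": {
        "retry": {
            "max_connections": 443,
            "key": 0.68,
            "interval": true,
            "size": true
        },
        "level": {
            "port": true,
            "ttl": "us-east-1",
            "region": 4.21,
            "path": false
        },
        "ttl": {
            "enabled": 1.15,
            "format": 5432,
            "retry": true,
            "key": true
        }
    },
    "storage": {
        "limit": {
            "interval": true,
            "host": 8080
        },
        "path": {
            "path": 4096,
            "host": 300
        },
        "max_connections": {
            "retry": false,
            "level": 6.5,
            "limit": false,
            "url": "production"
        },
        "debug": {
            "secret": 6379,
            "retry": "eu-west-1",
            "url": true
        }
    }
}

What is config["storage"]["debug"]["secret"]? 6379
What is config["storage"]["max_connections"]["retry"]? False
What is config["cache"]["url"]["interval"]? 3000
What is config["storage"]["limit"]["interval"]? True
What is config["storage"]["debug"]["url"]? True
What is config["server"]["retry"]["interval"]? True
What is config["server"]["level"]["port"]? True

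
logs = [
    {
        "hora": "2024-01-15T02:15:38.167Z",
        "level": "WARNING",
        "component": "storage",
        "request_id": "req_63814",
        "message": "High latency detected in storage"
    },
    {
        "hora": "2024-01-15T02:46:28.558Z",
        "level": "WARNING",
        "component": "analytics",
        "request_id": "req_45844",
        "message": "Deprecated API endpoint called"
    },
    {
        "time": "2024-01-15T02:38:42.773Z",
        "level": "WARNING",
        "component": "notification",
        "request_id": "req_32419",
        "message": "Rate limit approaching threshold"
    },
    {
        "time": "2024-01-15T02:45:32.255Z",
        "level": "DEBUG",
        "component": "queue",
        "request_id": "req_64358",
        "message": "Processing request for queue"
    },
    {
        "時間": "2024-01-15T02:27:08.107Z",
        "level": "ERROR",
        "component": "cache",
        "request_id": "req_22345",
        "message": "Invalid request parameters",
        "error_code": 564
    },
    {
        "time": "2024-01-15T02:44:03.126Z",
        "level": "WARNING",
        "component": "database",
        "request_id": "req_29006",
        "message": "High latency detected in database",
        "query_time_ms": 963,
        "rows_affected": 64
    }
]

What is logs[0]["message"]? "High latency detected in storage"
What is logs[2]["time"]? "2024-01-15T02:38:42.773Z"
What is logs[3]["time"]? "2024-01-15T02:45:32.255Z"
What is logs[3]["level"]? "DEBUG"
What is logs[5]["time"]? "2024-01-15T02:44:03.126Z"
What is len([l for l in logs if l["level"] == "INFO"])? 0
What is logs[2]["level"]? "WARNING"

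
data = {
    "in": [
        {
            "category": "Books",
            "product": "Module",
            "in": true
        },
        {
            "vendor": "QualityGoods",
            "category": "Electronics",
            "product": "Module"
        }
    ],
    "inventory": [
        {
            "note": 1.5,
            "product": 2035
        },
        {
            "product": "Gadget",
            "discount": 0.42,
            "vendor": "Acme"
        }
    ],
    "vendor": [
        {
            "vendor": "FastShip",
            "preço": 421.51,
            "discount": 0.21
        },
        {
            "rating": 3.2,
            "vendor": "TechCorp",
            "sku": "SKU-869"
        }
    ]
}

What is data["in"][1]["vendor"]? "QualityGoods"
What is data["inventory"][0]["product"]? 2035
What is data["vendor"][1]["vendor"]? "TechCorp"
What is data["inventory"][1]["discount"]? 0.42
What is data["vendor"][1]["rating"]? 3.2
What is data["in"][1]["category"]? "Electronics"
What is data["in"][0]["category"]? "Books"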